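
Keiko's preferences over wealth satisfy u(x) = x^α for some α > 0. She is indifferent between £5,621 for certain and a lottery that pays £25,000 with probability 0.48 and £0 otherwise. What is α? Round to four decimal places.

α ≈ 0.4918

Since u(0) = 0, the lottery's EU is 0.48·25000^α.
Setting u(5621) equal to that: 5621^α = 0.48·25000^α ⇒ (5621/25000)^α = 0.48.
Taking logs: α·ln(5621/25000) = ln(0.48), so α = -0.7339692 / -1.4923662 ≈ 0.4918.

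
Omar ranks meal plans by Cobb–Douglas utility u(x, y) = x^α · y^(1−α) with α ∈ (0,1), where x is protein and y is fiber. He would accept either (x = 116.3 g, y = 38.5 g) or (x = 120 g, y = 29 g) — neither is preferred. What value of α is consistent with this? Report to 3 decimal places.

α ≈ 0.900

Set the two utilities equal: 116.3^α·38.5^(1−α) = 120^α·29^(1−α).
(116.3/120)^α = (29/38.5)^(1−α); take logs: α·ln(116.3/120) = (1−α)·ln(29/38.5), i.e. α·-0.031319 = (1−α)·-0.283362.
So α/(1−α) = (-0.283362)/(-0.031319) = 9.047607, and α = 9.047607/10.047607 ≈ 0.900.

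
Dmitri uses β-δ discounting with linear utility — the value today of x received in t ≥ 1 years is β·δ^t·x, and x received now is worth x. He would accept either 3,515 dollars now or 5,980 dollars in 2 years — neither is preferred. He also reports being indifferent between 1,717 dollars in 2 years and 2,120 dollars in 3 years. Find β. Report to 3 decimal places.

From the later pair, β·δ^2·1717 = β·δ^3·2120; dividing through, δ = 1717/2120 = 0.80991.
The first indifference: 3515 = β·δ^2·5980, so β = 3515/(δ^2·5980) = 3515/(0.65595·5980) ≈ 0.896.

β ≈ 0.896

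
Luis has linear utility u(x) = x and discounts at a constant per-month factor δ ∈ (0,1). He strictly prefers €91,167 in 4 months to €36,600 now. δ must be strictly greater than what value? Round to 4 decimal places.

Comparing present values: 36600 < δ^4·91167.
Hence δ^4 > 36600/91167 = 0.40146, and x ↦ x^(1/4) is increasing on (0,∞).
δ > (36600/91167)^(1/4) ≈ 0.7960.

δ > 0.7960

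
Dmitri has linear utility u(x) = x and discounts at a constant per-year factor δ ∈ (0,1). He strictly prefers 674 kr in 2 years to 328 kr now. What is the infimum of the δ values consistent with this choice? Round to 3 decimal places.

Comparing present values: 328 < δ^2·674.
Dividing by 674: δ^2 > 0.48665. Both sides are positive, so the square root keeps the direction.
δ > (328/674)^(1/2) ≈ 0.698.

δ > 0.698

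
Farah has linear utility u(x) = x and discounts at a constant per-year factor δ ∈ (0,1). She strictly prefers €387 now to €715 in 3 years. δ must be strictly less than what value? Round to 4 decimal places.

The preference means 387 > δ^3·715.
Dividing by 715: δ^3 < 0.54126. Both sides are positive, so the cube root keeps the direction.
δ < (387/715)^(1/3) ≈ 0.8150.

δ < 0.8150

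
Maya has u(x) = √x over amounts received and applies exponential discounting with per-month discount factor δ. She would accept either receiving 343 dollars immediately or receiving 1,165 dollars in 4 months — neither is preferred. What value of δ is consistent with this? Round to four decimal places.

δ ≈ 0.8583

Indifference means u(343) = δ^4 · u(1165), so δ^4 = u(343)/u(1165).
With u(x) = √x: δ^4 = √343/√1165 = √(343/1165) = 0.54261.
So δ = 0.54261^(1/4) ≈ 0.8583.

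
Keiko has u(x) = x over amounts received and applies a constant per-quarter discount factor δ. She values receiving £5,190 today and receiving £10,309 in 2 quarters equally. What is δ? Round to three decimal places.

δ ≈ 0.710

Indifference means u(5190) = δ^2 · u(10309), so δ^2 = u(5190)/u(10309).
With u(x) = x: δ^2 = 5190/10309 = 0.50344.
Hence δ = (0.50344)^(1/2) = 0.70954.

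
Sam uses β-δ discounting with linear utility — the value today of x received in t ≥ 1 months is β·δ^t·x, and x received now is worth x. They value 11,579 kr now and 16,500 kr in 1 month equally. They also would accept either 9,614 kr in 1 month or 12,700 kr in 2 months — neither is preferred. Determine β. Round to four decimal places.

β ≈ 0.9270

The second indifference involves only future payoffs, so β cancels: β·δ^1·9614 = β·δ^2·12700, giving δ = 9614/12700 = 0.75701.
Substituting δ into 11579 = β·δ·16500: β = 11579/(12490.630) ≈ 0.9270.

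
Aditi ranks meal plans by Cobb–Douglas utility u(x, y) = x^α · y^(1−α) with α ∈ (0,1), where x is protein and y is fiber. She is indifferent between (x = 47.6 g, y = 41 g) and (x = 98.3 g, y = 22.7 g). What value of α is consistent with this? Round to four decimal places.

α ≈ 0.4491

Set the two utilities equal: 47.6^α·41^(1−α) = 98.3^α·22.7^(1−α).
Taking logs: α·ln 47.6 + (1−α)·ln 41 = α·ln 98.3 + (1−α)·ln 22.7, i.e. α·-0.7251913 = (1−α)·-0.5912071.
Thus α·(-1.3163984) = -0.5912071, so α = -0.5912071/-1.3163984 ≈ 0.4491.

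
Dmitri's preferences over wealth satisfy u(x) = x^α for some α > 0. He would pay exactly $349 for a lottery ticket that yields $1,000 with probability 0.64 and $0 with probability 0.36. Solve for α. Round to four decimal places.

EU(lottery) = 0.64·1000^α + 0.36·0 = 0.64·1000^α.
Setting u(349) equal to that: 349^α = 0.64·1000^α ⇒ (349/1000)^α = 0.64.
Taking logs: α·ln(349/1000) = ln(0.64), so α = -0.4462871 / -1.0526834 ≈ 0.4240.

α ≈ 0.4240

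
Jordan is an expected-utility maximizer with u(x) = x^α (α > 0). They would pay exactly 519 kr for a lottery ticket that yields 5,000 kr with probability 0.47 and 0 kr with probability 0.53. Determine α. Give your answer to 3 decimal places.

α ≈ 0.333

Since u(0) = 0, the lottery's EU is 0.47·5000^α.
Equating: 519^α = 0.47·5000^α, i.e. 0.1038^α = 0.47.
α = ln(0.47) / ln(519/5000) = -0.755023/-2.265289 ≈ 0.333.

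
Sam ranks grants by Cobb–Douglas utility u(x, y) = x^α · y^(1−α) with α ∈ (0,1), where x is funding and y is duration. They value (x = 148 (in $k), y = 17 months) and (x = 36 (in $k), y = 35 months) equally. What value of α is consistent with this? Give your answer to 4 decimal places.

α ≈ 0.3381

Set the two utilities equal: 148^α·17^(1−α) = 36^α·35^(1−α).
(148/36)^α = (35/17)^(1−α); take logs: α·ln(148/36) = (1−α)·ln(35/17), i.e. α·1.4136933 = (1−α)·0.7221347.
So α/(1−α) = (0.7221347)/(1.4136933) = 0.5108143, and α = 0.5108143/1.5108143 ≈ 0.3381.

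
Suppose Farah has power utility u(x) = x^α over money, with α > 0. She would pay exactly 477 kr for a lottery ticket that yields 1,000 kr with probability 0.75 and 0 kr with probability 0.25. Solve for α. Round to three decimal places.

α ≈ 0.389

EU(lottery) = 0.75·1000^α + 0.25·0 = 0.75·1000^α.
Setting u(477) equal to that: 477^α = 0.75·1000^α ⇒ (477/1000)^α = 0.75.
Taking logs: α·ln(477/1000) = ln(0.75), so α = -0.287682 / -0.740239 ≈ 0.389.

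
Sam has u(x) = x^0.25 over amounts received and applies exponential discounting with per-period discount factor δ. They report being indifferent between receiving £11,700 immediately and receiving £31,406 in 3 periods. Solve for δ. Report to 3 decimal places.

δ ≈ 0.921

The payoff in 3 periods is discounted by δ^3, so u(11700) = δ^3·u(31406) and δ^3 = u(11700)/u(31406).
Since u(x) = x^0.25, δ^3 = (11700/31406)^0.25 = 0.37254^0.25 = 0.78126.
So δ = 0.78126^(1/3) ≈ 0.921.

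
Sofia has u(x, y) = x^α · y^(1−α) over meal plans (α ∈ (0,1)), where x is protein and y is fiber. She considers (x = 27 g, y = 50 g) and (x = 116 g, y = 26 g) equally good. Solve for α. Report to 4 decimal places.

α ≈ 0.3097

The Cobb–Douglas utilities coincide, so 27^α·50^(1−α) = 116^α·26^(1−α).
Rearrange to (27/116)^α = (26/50)^(1−α) and take logs: α·-1.4577533 = (1−α)·-0.6539265.
Thus α·(-2.1116798) = -0.6539265, so α = -0.6539265/-2.1116798 ≈ 0.3097.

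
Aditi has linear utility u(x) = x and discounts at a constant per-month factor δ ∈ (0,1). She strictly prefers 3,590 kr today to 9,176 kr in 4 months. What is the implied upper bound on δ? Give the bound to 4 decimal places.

δ < 0.7909

Comparing present values: 3590 > δ^4·9176.
So δ^4 < 3590/9176 = 0.39124; taking the 4th root of both positive sides preserves the inequality.
δ < (3590/9176)^(1/4) ≈ 0.7909.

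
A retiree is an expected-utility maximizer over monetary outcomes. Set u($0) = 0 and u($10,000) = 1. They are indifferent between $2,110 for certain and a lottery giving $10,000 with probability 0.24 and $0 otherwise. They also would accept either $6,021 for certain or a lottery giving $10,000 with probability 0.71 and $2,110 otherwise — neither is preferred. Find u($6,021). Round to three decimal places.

0.780

From the first indifference, u($2,110) = 0.24·u($10,000) + 0.76·u($0) = 0.24·1 + 0.76·0 = 0.24.
Chaining: u($6,021) = 0.71·1.00 + 0.29·0.24 = 0.7796.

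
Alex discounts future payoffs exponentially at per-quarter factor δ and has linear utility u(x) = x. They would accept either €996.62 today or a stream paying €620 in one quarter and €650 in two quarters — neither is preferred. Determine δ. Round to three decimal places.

δ ≈ 0.850

Present value of the stream is 620·δ + 650·δ². Indifference gives 620δ + 650δ² = 996.62.
That is, 650δ² + 620δ − 996.62 = 0, a quadratic in δ.
δ = (−620 + √(620² + 4·650·996.62)) / (2·650) = (−620 + √2975612.00) / 1300 ≈ 0.850.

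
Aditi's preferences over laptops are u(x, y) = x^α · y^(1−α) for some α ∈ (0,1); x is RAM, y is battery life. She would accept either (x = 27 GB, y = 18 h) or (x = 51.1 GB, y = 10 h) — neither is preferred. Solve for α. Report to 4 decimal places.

Indifference: 27^α · 18^(1−α) = 51.1^α · 10^(1−α).
(27/51.1)^α = (10/18)^(1−α); take logs: α·ln(27/51.1) = (1−α)·ln(10/18), i.e. α·-0.6379476 = (1−α)·-0.5877867.
Thus α·(-1.2257343) = -0.5877867, so α = -0.5877867/-1.2257343 ≈ 0.4795.

α ≈ 0.4795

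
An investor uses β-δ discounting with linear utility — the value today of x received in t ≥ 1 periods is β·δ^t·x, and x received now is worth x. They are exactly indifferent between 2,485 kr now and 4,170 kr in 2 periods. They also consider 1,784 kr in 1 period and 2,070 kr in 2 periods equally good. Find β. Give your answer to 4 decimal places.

The second indifference involves only future payoffs, so β cancels: β·δ^1·1784 = β·δ^2·2070, giving δ = 1784/2070 = 0.86184.
Substituting δ into 2485 = β·δ^2·4170: β = 2485/(3097.313) ≈ 0.8023.

β ≈ 0.8023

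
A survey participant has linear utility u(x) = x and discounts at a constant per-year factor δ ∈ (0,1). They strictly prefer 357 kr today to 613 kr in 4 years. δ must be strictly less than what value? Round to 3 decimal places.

The preference means 357 > δ^4·613.
Hence δ^4 < 357/613 = 0.58238, and x ↦ x^(1/4) is increasing on (0,∞).
δ < (357/613)^(1/4) ≈ 0.874.

δ < 0.874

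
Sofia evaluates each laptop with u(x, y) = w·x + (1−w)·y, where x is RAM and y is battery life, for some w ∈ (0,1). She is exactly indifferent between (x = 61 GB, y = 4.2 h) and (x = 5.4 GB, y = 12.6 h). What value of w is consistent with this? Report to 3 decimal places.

u(61,4.2) = u(5.4,12.6) means w·61 + (1−w)·4.2 = w·5.4 + (1−w)·12.6.
Rearranging, 55.6·w − 8.4·(1−w) = 0.
The marginal rate of substitution is 8.4/55.6, so w = 8.4/(55.6+8.4) = 0.131.

w = 0.131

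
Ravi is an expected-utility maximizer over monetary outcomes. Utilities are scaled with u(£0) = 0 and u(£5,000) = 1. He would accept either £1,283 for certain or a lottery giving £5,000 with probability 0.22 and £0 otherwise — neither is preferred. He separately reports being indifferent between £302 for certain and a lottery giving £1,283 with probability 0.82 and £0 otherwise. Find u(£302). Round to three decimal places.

The first gamble pins u(£1,283): it must equal 0.22·1 + 0.78·0 = 0.22.
Chaining: u(£302) = 0.82·0.22 + 0.18·0.00 = 0.1804.

0.180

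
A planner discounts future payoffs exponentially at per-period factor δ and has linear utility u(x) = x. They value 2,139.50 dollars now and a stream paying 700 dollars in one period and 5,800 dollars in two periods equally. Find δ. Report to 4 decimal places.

δ ≈ 0.5500

Present value of the stream is 700·δ + 5800·δ². Indifference gives 700δ + 5800δ² = 2139.50.
Rearranged: 5800δ² + 700δ − 2139.50 = 0.
δ = (−700 + √(700² + 4·5800·2139.50)) / (2·5800) = (−700 + √50126400.00) / 11600 ≈ 0.5500.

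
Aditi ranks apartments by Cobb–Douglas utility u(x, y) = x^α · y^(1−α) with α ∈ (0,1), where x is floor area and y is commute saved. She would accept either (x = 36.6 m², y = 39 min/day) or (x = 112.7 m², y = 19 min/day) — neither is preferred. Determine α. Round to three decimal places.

Indifference: 36.6^α · 39^(1−α) = 112.7^α · 19^(1−α).
(36.6/112.7)^α = (19/39)^(1−α); take logs: α·ln(36.6/112.7) = (1−α)·ln(19/39), i.e. α·-1.124681 = (1−α)·-0.719123.
With A = -1.124681 and B = -0.719123: α·A = (1−α)·B, so α = B/(A+B) = -0.719123/-1.843804 ≈ 0.390.

α ≈ 0.390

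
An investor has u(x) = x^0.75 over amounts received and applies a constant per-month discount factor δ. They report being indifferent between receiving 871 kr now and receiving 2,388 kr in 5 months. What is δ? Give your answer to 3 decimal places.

Equating discounted utilities: u(871) = δ^5·u(2388) ⇒ δ^5 = u(871)/u(2388).
With u(x) = x^0.75: δ^5 = 871^0.75/2388^0.75 = (871/2388)^0.75 = 0.46934.
Taking the 5th root: δ = 0.46934^(1/5) ≈ 0.860.

δ ≈ 0.860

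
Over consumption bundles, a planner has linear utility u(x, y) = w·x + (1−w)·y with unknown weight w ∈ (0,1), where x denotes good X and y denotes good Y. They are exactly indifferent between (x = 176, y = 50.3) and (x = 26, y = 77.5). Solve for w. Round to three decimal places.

u(176,50.3) = u(26,77.5) means w·176 + (1−w)·50.3 = w·26 + (1−w)·77.5.
w·(176−26) = (1−w)·(77.5−50.3), i.e. w·150 = (1−w)·27.2.
Hence w = 27.2/(150+27.2) = 27.2/177.2 = 0.153.

w = 0.153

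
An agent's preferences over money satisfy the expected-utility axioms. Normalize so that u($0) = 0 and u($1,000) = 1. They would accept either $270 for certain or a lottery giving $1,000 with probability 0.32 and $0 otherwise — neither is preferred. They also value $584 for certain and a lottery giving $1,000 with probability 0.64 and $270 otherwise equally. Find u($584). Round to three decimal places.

0.755

First, u($270) = 0.32·u($1,000) + 0.68·u($0) = 0.32.
The second indifference gives u($584) = 0.64·u($1,000) + 0.36·u($270) = 0.64·1.00 + 0.36·0.32 = 0.7552.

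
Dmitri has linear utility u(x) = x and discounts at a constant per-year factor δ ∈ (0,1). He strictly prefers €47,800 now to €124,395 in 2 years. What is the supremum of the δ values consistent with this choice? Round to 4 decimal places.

The preference means 47800 > δ^2·124395.
Dividing by 124395: δ^2 < 0.38426. Both sides are positive, so the square root keeps the direction.
δ < 0.38426^(1/2) = 0.6199.

δ < 0.6199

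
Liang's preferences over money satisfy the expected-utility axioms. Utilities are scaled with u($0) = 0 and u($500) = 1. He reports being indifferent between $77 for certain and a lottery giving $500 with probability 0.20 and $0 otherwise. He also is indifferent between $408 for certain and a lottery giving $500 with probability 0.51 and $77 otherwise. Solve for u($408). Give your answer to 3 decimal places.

From the first indifference, u($77) = 0.20·u($500) + 0.80·u($0) = 0.20·1 + 0.80·0 = 0.20.
Chaining: u($408) = 0.51·1.00 + 0.49·0.20 = 0.6080.

0.608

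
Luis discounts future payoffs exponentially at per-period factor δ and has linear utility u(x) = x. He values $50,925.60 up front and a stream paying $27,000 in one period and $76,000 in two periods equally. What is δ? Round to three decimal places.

Equating present values: 50925.60 = 27000δ + 76000δ².
That is, 76000δ² + 27000δ − 50925.60 = 0, a quadratic in δ.
By the quadratic formula (taking the positive root), δ = (−27000 + √16210382400.00) / 152000 ≈ 0.660.

δ ≈ 0.660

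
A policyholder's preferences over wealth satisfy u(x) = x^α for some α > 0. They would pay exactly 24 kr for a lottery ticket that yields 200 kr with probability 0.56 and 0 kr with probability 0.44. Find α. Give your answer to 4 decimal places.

Since u(0) = 0, the lottery's EU is 0.56·200^α.
Setting u(24) equal to that: 24^α = 0.56·200^α ⇒ (24/200)^α = 0.56.
Taking logs: α·ln(24/200) = ln(0.56), so α = -0.5798185 / -2.1202635 ≈ 0.2735.

α ≈ 0.2735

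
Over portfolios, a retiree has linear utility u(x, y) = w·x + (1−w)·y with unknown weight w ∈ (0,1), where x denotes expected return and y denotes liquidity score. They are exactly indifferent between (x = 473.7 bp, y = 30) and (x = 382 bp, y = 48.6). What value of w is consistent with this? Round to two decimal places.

w = 0.17

u(473.7,30) = u(382,48.6) means w·473.7 + (1−w)·30 = w·382 + (1−w)·48.6.
Rearranging, 91.7·w − 18.6·(1−w) = 0.
The marginal rate of substitution is 18.6/91.7, so w = 18.6/(91.7+18.6) = 0.17.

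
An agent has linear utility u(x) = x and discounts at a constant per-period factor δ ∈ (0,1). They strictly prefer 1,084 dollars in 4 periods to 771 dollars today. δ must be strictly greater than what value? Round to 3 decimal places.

δ > 0.918

Under u(x) = x this choice says 771 < δ^4·1084.
So δ^4 > 771/1084 = 0.71125; taking the 4th root of both positive sides preserves the inequality.
δ > (771/1084)^(1/4) ≈ 0.918.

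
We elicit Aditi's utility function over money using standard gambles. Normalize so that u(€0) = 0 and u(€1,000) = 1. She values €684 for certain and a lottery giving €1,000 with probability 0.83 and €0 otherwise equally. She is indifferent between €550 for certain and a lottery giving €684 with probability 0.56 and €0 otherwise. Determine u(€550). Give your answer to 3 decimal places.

0.465

First, u(€684) = 0.83·u(€1,000) + 0.17·u(€0) = 0.83.
The second indifference gives u(€550) = 0.56·u(€684) + 0.44·u(€0) = 0.56·0.83 + 0.44·0.00 = 0.4648.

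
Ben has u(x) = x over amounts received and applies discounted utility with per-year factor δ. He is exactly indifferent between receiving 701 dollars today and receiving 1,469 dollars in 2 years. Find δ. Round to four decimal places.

Equating discounted utilities: u(701) = δ^2·u(1469) ⇒ δ^2 = u(701)/u(1469).
With u(x) = x: δ^2 = 701/1469 = 0.47720.
Taking the square root: δ = 0.47720^(1/2) ≈ 0.6908.

δ ≈ 0.6908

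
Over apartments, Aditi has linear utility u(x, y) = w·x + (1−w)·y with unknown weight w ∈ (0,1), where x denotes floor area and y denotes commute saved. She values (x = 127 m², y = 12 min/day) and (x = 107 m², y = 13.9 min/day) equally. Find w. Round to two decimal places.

w = 0.09

Indifference: w·127 + (1−w)·12 = w·107 + (1−w)·13.9.
Rearranging, 20·w − 1.9·(1−w) = 0.
Hence w = 1.9/(20+1.9) = 1.9/21.9 = 0.09.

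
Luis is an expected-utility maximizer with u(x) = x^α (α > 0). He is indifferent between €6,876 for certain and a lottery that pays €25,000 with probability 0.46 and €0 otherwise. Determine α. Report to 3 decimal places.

α ≈ 0.602

EU(lottery) = 0.46·25000^α + 0.54·0 = 0.46·25000^α.
Equating: 6876^α = 0.46·25000^α, i.e. 0.2750^α = 0.46.
α = ln(0.46) / ln(6876/25000) = -0.776529/-1.290839 ≈ 0.602.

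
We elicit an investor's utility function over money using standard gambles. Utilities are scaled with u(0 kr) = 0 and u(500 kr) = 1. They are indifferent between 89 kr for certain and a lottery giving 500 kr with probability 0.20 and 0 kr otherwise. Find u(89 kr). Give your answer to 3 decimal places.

The indifference gives u(89 kr) = 0.20·u(500 kr) + 0.80·u(0 kr) = 0.20·1 + 0.80·0 = 0.20.

0.200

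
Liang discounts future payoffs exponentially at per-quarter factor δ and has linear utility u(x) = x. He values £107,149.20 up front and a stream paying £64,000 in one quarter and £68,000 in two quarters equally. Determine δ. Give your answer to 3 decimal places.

δ ≈ 0.870

Equating present values: 107149.20 = 64000δ + 68000δ².
Rearranged: 68000δ² + 64000δ − 107149.20 = 0.
The positive root is δ = [−64000 + √(64000² + 4·68000·107149.20)] / (2·68000) = (−64000 + 182320.000)/136000 ≈ 0.870.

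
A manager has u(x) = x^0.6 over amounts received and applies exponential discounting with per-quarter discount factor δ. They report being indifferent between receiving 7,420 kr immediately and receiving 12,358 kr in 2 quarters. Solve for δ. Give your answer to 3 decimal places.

δ ≈ 0.858

The payoff in 2 quarters is discounted by δ^2, so u(7420) = δ^2·u(12358) and δ^2 = u(7420)/u(12358).
Since u(x) = x^0.6, δ^2 = (7420/12358)^0.6 = 0.60042^0.6 = 0.73633.
So δ = 0.73633^(1/2) ≈ 0.858.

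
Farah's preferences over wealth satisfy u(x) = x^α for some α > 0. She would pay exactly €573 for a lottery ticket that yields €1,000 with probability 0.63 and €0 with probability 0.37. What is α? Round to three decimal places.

The lottery's expected utility is 0.63·u(1000) + 0.37·u(0) = 0.63·1000^α (since u(0) = 0 for α > 0).
Equating: 573^α = 0.63·1000^α, i.e. 0.5730^α = 0.63.
α = ln(0.63) / ln(573/1000) = -0.462035/-0.556870 ≈ 0.830.

α ≈ 0.830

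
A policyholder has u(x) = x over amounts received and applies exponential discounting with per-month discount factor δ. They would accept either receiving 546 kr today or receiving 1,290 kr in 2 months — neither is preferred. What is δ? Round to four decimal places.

Equating discounted utilities: u(546) = δ^2·u(1290) ⇒ δ^2 = u(546)/u(1290).
With u(x) = x: δ^2 = 546/1290 = 0.42326.
Taking the square root: δ = 0.42326^(1/2) ≈ 0.6506.

δ ≈ 0.6506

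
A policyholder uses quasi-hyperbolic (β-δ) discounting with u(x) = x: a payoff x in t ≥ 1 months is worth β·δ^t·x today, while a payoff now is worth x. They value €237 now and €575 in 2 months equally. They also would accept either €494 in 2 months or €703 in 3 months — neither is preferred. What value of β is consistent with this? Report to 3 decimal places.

From the later pair, β·δ^2·494 = β·δ^3·703; dividing through, δ = 494/703 = 0.70270.
Substituting δ into 237 = β·δ^2·575: β = 237/(283.930) ≈ 0.835.

β ≈ 0.835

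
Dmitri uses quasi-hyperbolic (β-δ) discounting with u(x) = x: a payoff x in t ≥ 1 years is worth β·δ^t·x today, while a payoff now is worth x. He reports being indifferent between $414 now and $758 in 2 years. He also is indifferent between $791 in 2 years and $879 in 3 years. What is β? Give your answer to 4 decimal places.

β ≈ 0.6745

Both payoffs in the second observation are in the future, so β drops out: δ^2·791 = δ^3·879 ⇒ δ = 791/879 = 0.89989.
The first indifference: 414 = β·δ^2·758, so β = 414/(δ^2·758) = 414/(0.80980·758) ≈ 0.6745.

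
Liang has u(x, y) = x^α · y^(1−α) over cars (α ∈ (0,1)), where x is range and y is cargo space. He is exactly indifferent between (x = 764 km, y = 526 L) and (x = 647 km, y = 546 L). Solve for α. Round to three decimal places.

α ≈ 0.183

Indifference: 764^α · 526^(1−α) = 647^α · 546^(1−α).
Rearrange to (764/647)^α = (546/526)^(1−α) and take logs: α·0.166221 = (1−α)·0.037318.
Thus α·(0.203539) = 0.037318, so α = 0.037318/0.203539 ≈ 0.183.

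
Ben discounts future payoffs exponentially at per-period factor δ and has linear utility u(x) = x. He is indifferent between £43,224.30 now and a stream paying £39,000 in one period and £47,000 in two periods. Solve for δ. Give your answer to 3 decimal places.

δ ≈ 0.630

Present value of the stream is 39000·δ + 47000·δ². Indifference gives 39000δ + 47000δ² = 43224.30.
So 47000δ² + 39000δ − 43224.30 = 0.
The positive root is δ = [−39000 + √(39000² + 4·47000·43224.30)] / (2·47000) = (−39000 + 98220.000)/94000 ≈ 0.630.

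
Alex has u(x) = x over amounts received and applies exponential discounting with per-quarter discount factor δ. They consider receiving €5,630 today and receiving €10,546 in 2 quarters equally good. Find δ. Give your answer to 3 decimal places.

The payoff in 2 quarters is discounted by δ^2, so u(5630) = δ^2·u(10546) and δ^2 = u(5630)/u(10546).
With u(x) = x: δ^2 = 5630/10546 = 0.53385.
Hence δ = (0.53385)^(1/2) = 0.73065.

δ ≈ 0.731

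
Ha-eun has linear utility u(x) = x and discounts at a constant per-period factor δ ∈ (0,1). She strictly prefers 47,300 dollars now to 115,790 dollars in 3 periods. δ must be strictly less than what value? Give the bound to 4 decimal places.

δ < 0.7420

The preference means 47300 > δ^3·115790.
Dividing by 115790: δ^3 < 0.40850. Both sides are positive, so the cube root keeps the direction.
δ < (47300/115790)^(1/3) ≈ 0.7420.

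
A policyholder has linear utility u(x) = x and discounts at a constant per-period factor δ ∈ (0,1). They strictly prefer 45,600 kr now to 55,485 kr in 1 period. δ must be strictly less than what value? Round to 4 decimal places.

The preference means 45600 > δ·55485.
Dividing through by 55485 gives δ < 0.82184.

δ < 0.8218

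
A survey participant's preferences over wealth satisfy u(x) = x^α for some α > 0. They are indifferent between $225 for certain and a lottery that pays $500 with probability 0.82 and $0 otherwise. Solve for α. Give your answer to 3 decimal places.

α ≈ 0.249

The lottery's expected utility is 0.82·u(500) + 0.18·u(0) = 0.82·500^α (since u(0) = 0 for α > 0).
Indifference: 225^α = 0.82·500^α, so (225/500)^α = 0.82.
Take logs: α = ln 0.82 / ln(225/500) ≈ 0.24853.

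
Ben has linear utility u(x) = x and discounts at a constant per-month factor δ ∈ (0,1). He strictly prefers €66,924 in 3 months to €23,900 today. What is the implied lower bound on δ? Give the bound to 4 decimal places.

Under u(x) = x this choice says 23900 < δ^3·66924.
Dividing by 66924: δ^3 > 0.35712. Both sides are positive, so the cube root keeps the direction.
δ > 0.35712^(1/3) = 0.7095.

δ > 0.7095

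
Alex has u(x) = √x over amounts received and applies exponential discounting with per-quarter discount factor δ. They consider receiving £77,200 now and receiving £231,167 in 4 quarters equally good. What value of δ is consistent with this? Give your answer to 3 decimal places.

δ ≈ 0.872

Equating discounted utilities: u(77200) = δ^4·u(231167) ⇒ δ^4 = u(77200)/u(231167).
Since u(x) = √x, δ^4 = √(77200/231167) = 0.57789.
Hence δ = (0.57789)^(1/4) = 0.87189.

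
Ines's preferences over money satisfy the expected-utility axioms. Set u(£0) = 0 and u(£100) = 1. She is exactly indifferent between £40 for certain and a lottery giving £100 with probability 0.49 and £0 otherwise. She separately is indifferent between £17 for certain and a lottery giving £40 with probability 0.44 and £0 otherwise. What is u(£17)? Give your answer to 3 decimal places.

0.216

First, u(£40) = 0.49·u(£100) + 0.51·u(£0) = 0.49.
The second indifference gives u(£17) = 0.44·u(£40) + 0.56·u(£0) = 0.44·0.49 + 0.56·0.00 = 0.2156.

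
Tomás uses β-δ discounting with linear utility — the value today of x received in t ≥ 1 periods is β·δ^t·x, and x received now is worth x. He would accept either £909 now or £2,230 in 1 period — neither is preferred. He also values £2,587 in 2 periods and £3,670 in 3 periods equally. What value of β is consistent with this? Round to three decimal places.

β ≈ 0.578

From the later pair, β·δ^2·2587 = β·δ^3·3670; dividing through, δ = 2587/3670 = 0.70490.
Substituting δ into 909 = β·δ·2230: β = 909/(1571.937) ≈ 0.578.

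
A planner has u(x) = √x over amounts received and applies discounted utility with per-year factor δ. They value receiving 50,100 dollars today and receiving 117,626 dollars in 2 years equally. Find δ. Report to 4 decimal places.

Equating discounted utilities: u(50100) = δ^2·u(117626) ⇒ δ^2 = u(50100)/u(117626).
With u(x) = √x: δ^2 = √50100/√117626 = √(50100/117626) = 0.65263.
Hence δ = (0.65263)^(1/2) = 0.807855.

δ ≈ 0.8079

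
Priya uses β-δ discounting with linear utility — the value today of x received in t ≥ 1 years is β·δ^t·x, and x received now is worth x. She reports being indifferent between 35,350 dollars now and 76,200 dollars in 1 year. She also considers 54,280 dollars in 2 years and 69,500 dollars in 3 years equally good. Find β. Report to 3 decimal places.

β ≈ 0.594

From the later pair, β·δ^2·54280 = β·δ^3·69500; dividing through, δ = 54280/69500 = 0.78101.
Now use the now-vs-future pair: 35350 = β·δ·76200 gives β = 35350/(0.78101·76200) ≈ 0.594.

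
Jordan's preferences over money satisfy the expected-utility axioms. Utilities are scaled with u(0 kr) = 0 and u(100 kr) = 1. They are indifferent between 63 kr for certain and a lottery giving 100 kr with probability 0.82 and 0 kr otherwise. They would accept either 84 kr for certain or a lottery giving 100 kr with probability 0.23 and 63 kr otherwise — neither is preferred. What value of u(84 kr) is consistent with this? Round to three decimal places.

First, u(63 kr) = 0.82·u(100 kr) + 0.18·u(0 kr) = 0.82.
Then u(84 kr) = 0.23·u(100 kr) + 0.77·u(63 kr) = 0.23·1.00 + 0.77·0.82 = 0.8614.

0.861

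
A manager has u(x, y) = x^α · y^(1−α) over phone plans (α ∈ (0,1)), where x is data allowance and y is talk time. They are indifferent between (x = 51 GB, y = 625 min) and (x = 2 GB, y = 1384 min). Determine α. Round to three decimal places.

The Cobb–Douglas utilities coincide, so 51^α·625^(1−α) = 2^α·1384^(1−α).
Rearrange to (51/2)^α = (1384/625)^(1−α) and take logs: α·3.238678 = (1−α)·0.794981.
So α/(1−α) = (0.794981)/(3.238678) = 0.245465, and α = 0.245465/1.245465 ≈ 0.197.

α ≈ 0.197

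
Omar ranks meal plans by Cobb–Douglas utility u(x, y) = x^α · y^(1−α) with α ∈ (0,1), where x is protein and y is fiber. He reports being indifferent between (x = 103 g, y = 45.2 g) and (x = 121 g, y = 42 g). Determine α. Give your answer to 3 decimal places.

The Cobb–Douglas utilities coincide, so 103^α·45.2^(1−α) = 121^α·42^(1−α).
(103/121)^α = (42/45.2)^(1−α); take logs: α·ln(103/121) = (1−α)·ln(42/45.2), i.e. α·-0.161062 = (1−α)·-0.073427.
So α/(1−α) = (-0.073427)/(-0.161062) = 0.455893, and α = 0.455893/1.455893 ≈ 0.313.

α ≈ 0.313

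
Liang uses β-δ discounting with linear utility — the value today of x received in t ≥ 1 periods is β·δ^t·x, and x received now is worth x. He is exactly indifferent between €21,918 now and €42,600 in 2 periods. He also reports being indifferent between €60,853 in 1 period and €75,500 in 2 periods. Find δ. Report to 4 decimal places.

δ ≈ 0.8060

The second indifference involves only future payoffs, so β cancels: β·δ^1·60853 = β·δ^2·75500, giving δ = 60853/75500 = 0.80600.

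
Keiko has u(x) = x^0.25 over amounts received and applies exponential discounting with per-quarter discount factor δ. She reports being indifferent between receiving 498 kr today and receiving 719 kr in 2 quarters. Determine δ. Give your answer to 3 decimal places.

The payoff in 2 quarters is discounted by δ^2, so u(498) = δ^2·u(719) and δ^2 = u(498)/u(719).
Since u(x) = x^0.25, δ^2 = (498/719)^0.25 = 0.69263^0.25 = 0.91227.
Taking the square root: δ = 0.91227^(1/2) ≈ 0.955.

δ ≈ 0.955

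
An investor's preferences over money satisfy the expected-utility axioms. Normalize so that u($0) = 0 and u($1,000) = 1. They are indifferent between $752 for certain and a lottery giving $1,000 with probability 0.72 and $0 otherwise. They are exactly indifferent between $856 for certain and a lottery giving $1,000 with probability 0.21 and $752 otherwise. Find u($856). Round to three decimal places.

The first gamble pins u($752): it must equal 0.72·1 + 0.28·0 = 0.72.
Chaining: u($856) = 0.21·1.00 + 0.79·0.72 = 0.7788.

0.779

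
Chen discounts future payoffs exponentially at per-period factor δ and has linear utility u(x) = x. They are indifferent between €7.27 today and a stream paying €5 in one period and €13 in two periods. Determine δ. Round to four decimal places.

Present value of the stream is 5·δ + 13·δ². Indifference gives 5δ + 13δ² = 7.27.
Rearranged: 13δ² + 5δ − 7.27 = 0.
δ = (−5 + √(5² + 4·13·7.27)) / (2·13) = (−5 + √403.04) / 26 ≈ 0.5798.

δ ≈ 0.5798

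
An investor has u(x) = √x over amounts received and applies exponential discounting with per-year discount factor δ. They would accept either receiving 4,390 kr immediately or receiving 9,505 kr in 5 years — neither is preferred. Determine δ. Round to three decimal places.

The payoff in 5 years is discounted by δ^5, so u(4390) = δ^5·u(9505) and δ^5 = u(4390)/u(9505).
Since u(x) = √x, δ^5 = √(4390/9505) = 0.67960.
So δ = 0.67960^(1/5) ≈ 0.926.

δ ≈ 0.926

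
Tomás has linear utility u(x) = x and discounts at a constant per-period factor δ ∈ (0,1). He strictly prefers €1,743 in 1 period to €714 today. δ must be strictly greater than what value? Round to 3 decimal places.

δ > 0.410

Under u(x) = x this choice says 714 < δ·1743.
Dividing through by 1743 gives δ > 0.40964.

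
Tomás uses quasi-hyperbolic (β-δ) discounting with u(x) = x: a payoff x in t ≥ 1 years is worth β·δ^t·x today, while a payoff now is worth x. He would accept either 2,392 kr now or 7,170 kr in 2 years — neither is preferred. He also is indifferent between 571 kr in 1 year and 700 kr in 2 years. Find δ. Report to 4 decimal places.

From the later pair, β·δ^1·571 = β·δ^2·700; dividing through, δ = 571/700 = 0.81571.

δ ≈ 0.8157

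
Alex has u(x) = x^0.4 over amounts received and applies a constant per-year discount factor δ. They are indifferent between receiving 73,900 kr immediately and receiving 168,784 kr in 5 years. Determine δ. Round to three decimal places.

The payoff in 5 years is discounted by δ^5, so u(73900) = δ^5·u(168784) and δ^5 = u(73900)/u(168784).
Since u(x) = x^0.4, δ^5 = (73900/168784)^0.4 = 0.43784^0.4 = 0.71866.
Taking the 5th root: δ = 0.71866^(1/5) ≈ 0.936.

δ ≈ 0.936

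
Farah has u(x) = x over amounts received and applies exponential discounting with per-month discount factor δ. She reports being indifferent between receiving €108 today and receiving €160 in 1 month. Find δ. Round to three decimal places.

The payoff in 1 month is discounted by δ, so u(108) = δ·u(160) and δ = u(108)/u(160).
With u(x) = x: δ = 108/160 = 0.67500.

δ ≈ 0.675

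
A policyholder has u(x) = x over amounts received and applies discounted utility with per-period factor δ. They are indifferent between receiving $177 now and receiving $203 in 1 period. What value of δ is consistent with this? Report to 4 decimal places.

Indifference means u(177) = δ · u(203), so δ = u(177)/u(203).
With u(x) = x: δ = 177/203 = 0.87192.

δ ≈ 0.8719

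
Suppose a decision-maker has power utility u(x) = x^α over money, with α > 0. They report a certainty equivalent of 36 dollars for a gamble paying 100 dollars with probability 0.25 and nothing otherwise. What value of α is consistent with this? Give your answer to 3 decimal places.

α ≈ 1.357

The lottery's expected utility is 0.25·u(100) + 0.75·u(0) = 0.25·100^α (since u(0) = 0 for α > 0).
Equating: 36^α = 0.25·100^α, i.e. 0.3600^α = 0.25.
Take logs: α = ln 0.25 / ln(36/100) ≈ 1.35692.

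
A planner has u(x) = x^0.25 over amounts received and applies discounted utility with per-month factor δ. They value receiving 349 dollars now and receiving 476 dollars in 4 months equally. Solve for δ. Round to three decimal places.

δ ≈ 0.981

Indifference means u(349) = δ^4 · u(476), so δ^4 = u(349)/u(476).
Since u(x) = x^0.25, δ^4 = (349/476)^0.25 = 0.73319^0.25 = 0.92535.
Taking the 4th root: δ = 0.92535^(1/4) ≈ 0.981.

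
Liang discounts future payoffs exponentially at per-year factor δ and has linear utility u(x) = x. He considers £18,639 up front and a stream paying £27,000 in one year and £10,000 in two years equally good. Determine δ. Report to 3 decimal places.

δ ≈ 0.570

Equating present values: 18639 = 27000δ + 10000δ².
So 10000δ² + 27000δ − 18639 = 0.
δ = (−27000 + √(27000² + 4·10000·18639)) / (2·10000) = (−27000 + √1474560000.00) / 20000 ≈ 0.570.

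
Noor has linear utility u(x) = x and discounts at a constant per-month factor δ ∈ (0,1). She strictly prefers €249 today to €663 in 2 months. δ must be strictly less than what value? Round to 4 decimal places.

δ < 0.6128

Under u(x) = x this choice says 249 > δ^2·663.
So δ^2 < 249/663 = 0.37557; taking the square root of both positive sides preserves the inequality.
δ < (249/663)^(1/2) ≈ 0.6128.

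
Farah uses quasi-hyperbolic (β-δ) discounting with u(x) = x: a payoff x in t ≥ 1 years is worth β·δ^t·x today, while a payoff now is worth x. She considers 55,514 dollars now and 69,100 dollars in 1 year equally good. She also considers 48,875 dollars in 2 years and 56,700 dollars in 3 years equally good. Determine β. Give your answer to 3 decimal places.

From the later pair, β·δ^2·48875 = β·δ^3·56700; dividing through, δ = 48875/56700 = 0.86199.
The first indifference: 55514 = β·δ·69100, so β = 55514/(δ·69100) = 55514/(0.86199·69100) ≈ 0.932.

β ≈ 0.932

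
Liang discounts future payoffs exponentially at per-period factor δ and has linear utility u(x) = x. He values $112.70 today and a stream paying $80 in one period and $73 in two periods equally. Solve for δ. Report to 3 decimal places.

Equating present values: 112.70 = 80δ + 73δ².
Rearranged: 73δ² + 80δ − 112.70 = 0.
The positive root is δ = [−80 + √(80² + 4·73·112.70)] / (2·73) = (−80 + 198.263)/146 ≈ 0.810.

δ ≈ 0.810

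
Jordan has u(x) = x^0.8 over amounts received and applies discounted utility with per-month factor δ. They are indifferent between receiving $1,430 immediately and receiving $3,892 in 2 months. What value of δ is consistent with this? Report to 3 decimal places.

Equating discounted utilities: u(1430) = δ^2·u(3892) ⇒ δ^2 = u(1430)/u(3892).
Since u(x) = x^0.8, δ^2 = (1430/3892)^0.8 = 0.36742^0.8 = 0.44888.
Taking the square root: δ = 0.44888^(1/2) ≈ 0.670.

δ ≈ 0.670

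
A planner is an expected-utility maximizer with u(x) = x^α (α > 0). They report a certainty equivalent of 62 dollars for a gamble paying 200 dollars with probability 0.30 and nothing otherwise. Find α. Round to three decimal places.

Since u(0) = 0, the lottery's EU is 0.30·200^α.
Setting u(62) equal to that: 62^α = 0.30·200^α ⇒ (62/200)^α = 0.30.
Take logs: α = ln 0.30 / ln(62/200) ≈ 1.02800.

α ≈ 1.028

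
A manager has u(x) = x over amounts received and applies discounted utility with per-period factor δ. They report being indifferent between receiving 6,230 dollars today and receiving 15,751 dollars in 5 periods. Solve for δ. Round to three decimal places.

Equating discounted utilities: u(6230) = δ^5·u(15751) ⇒ δ^5 = u(6230)/u(15751).
With u(x) = x: δ^5 = 6230/15751 = 0.39553.
Hence δ = (0.39553)^(1/5) = 0.83068.

δ ≈ 0.831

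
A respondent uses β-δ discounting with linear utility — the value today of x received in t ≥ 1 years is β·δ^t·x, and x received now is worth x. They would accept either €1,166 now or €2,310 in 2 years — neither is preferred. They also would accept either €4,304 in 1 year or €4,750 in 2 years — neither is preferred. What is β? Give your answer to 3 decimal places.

β ≈ 0.615

From the later pair, β·δ^1·4304 = β·δ^2·4750; dividing through, δ = 4304/4750 = 0.90611.
Now use the now-vs-future pair: 1166 = β·δ^2·2310 gives β = 1166/(0.82103·2310) ≈ 0.615.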